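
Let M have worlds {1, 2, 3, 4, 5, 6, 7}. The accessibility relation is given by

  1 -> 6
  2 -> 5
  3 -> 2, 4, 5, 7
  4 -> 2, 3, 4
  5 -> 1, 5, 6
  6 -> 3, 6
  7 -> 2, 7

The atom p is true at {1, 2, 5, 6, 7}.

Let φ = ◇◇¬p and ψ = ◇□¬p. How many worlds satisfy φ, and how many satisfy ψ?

For ◇◇¬p:
1: successors {6}; ◇¬p there: 6:T. ✓
2: successors {5}; ◇¬p there: 5:F. ✗
3: successors {2, 4, 5, 7}; ◇¬p there: 2:F, 4:T, 5:F, 7:F. ✓
4: successors {2, 3, 4}; ◇¬p there: 2:F, 3:T, 4:T. ✓
5: successors {1, 5, 6}; ◇¬p there: 1:F, 5:F, 6:T. ✓
6: successors {3, 6}; ◇¬p there: 3:T, 6:T. ✓
7: successors {2, 7}; ◇¬p there: 2:F, 7:F. ✗
— 5 worlds.
For ◇□¬p:
1: successors {6}; □¬p there: 6:F. ✗
2: successors {5}; □¬p there: 5:F. ✗
3: successors {2, 4, 5, 7}; □¬p there: 2:F, 4:F, 5:F, 7:F. ✗
4: successors {2, 3, 4}; □¬p there: 2:F, 3:F, 4:F. ✗
5: successors {1, 5, 6}; □¬p there: 1:F, 5:F, 6:F. ✗
6: successors {3, 6}; □¬p there: 3:F, 6:F. ✗
7: successors {2, 7}; □¬p there: 2:F, 7:F. ✗
— 0 worlds.

5 and 0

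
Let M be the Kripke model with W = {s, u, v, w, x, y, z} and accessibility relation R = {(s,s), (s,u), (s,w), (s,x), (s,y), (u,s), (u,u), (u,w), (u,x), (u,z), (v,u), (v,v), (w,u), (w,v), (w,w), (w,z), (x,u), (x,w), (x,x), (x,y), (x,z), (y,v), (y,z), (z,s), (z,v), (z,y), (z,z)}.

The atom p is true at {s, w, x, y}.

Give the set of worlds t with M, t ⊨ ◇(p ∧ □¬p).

{s, x, z}

s: successors {s, u, w, x, y}; p ∧ □¬p there: s:F, u:F, w:F, x:F, y:T. ✓
u: successors {s, u, w, x, z}; p ∧ □¬p there: s:F, u:F, w:F, x:F, z:F. ✗
v: successors {u, v}; p ∧ □¬p there: u:F, v:F. ✗
w: successors {u, v, w, z}; p ∧ □¬p there: u:F, v:F, w:F, z:F. ✗
x: successors {u, w, x, y, z}; p ∧ □¬p there: u:F, w:F, x:F, y:T, z:F. ✓
y: successors {v, z}; p ∧ □¬p there: v:F, z:F. ✗
z: successors {s, v, y, z}; p ∧ □¬p there: s:F, v:F, y:T, z:F. ✓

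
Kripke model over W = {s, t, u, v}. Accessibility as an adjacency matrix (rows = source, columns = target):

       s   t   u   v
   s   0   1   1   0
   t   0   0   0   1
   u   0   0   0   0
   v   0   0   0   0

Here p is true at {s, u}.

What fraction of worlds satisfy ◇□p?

s: successors {t, u}; □p there: t:F, u:T. ✓
t: successors {v}; □p there: v:T. ✓
u: no successors, so ◇□p fails. ✗
v: no successors, so ◇□p fails. ✗
That's 2 of 4 worlds, so 2/4 = 1/2.

1/2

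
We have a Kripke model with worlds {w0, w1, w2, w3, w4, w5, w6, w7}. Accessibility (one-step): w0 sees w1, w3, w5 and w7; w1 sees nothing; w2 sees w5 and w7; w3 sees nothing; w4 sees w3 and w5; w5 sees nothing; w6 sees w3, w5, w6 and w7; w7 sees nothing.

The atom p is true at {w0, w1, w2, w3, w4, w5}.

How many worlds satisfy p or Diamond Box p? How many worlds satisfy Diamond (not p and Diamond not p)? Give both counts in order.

7 and 1

For p or Diamond Box p:
w0: p is T, Diamond Box p is T. ✓
w1: p is T, Diamond Box p is F. ✓
w2: p is T, Diamond Box p is T. ✓
w3: p is T, Diamond Box p is F. ✓
w4: p is T, Diamond Box p is T. ✓
w5: p is T, Diamond Box p is F. ✓
w6: p is F, Diamond Box p is T. ✓
w7: p is F, Diamond Box p is F. ✗
— 7 worlds.
For Diamond (not p and Diamond not p):
w0: successors {w1, w3, w5, w7}; not p and Diamond not p there: w1:F, w3:F, w5:F, w7:F. ✗
w1: no successors, so Diamond (not p and Diamond not p) fails. ✗
w2: successors {w5, w7}; not p and Diamond not p there: w5:F, w7:F. ✗
w3: no successors, so Diamond (not p and Diamond not p) fails. ✗
w4: successors {w3, w5}; not p and Diamond not p there: w3:F, w5:F. ✗
w5: no successors, so Diamond (not p and Diamond not p) fails. ✗
w6: successors {w3, w5, w6, w7}; not p and Diamond not p there: w3:F, w5:F, w6:T, w7:F. ✓
w7: no successors, so Diamond (not p and Diamond not p) fails. ✗
— 1 world.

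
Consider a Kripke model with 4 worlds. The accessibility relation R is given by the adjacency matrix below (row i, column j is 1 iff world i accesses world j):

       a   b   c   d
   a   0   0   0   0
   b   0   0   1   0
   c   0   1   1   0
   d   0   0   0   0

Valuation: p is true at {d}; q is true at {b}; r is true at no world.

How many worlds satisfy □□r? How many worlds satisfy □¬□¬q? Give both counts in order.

2 and 3

For □□r:
a: no successors, so □□r holds vacuously. ✓
b: successors {c}; □r there: c:F. ✗
c: successors {b, c}; □r there: b:F, c:F. ✗
d: no successors, so □□r holds vacuously. ✓
— 2 worlds.
For □¬□¬q:
a: no successors, so □¬□¬q holds vacuously. ✓
b: successors {c}; ¬□¬q there: c:T. ✓
c: successors {b, c}; ¬□¬q there: b:F, c:T. ✗
d: no successors, so □¬□¬q holds vacuously. ✓
— 3 worlds.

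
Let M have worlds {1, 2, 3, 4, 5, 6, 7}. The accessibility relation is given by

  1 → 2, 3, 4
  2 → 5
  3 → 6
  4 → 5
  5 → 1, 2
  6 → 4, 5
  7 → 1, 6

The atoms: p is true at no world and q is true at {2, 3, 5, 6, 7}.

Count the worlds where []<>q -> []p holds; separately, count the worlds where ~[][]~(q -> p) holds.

0 and 6

For []<>q -> []p:
1: []<>q is T, []p is F. ✗
2: []<>q is T, []p is F. ✗
3: []<>q is T, []p is F. ✗
4: []<>q is T, []p is F. ✗
5: []<>q is T, []p is F. ✗
6: []<>q is T, []p is F. ✗
7: []<>q is T, []p is F. ✗
— 0 worlds.
For ~[][]~(q -> p):
1: [][]~(q -> p) is T. ✗
2: [][]~(q -> p) is F. ✓
3: [][]~(q -> p) is F. ✓
4: [][]~(q -> p) is F. ✓
5: [][]~(q -> p) is F. ✓
6: [][]~(q -> p) is F. ✓
7: [][]~(q -> p) is F. ✓
— 6 worlds.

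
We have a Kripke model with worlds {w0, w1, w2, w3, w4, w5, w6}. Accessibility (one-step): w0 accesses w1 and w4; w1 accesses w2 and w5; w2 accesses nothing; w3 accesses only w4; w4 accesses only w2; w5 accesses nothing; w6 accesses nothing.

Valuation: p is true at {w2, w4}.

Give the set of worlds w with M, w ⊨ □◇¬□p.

{w2, w5, w6}

w0: successors {w1, w4}; ◇¬□p there: w1:F, w4:F. ✗
w1: successors {w2, w5}; ◇¬□p there: w2:F, w5:F. ✗
w2: no successors, so □◇¬□p holds vacuously. ✓
w3: successors {w4}; ◇¬□p there: w4:F. ✗
w4: successors {w2}; ◇¬□p there: w2:F. ✗
w5: no successors, so □◇¬□p holds vacuously. ✓
w6: no successors, so □◇¬□p holds vacuously. ✓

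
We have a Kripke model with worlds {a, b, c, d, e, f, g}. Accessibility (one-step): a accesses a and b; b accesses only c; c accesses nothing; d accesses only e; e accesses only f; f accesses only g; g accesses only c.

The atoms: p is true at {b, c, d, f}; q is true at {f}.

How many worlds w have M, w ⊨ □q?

2

a: successors {a, b}; q there: a:F, b:F. ✗
b: successors {c}; q there: c:F. ✗
c: no successors, so □q holds vacuously. ✓
d: successors {e}; q there: e:F. ✗
e: successors {f}; q there: f:T. ✓
f: successors {g}; q there: g:F. ✗
g: successors {c}; q there: c:F. ✗
Satisfying worlds: {c, e}.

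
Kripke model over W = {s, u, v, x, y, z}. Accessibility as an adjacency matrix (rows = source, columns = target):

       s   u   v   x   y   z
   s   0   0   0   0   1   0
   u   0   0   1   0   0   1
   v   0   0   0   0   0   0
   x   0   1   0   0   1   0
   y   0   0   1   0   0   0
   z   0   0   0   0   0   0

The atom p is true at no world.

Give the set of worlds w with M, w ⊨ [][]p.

s: successors {y}; []p there: y:F. ✗
u: successors {v, z}; []p there: v:T, z:T. ✓
v: no successors, so [][]p holds vacuously. ✓
x: successors {u, y}; []p there: u:F, y:F. ✗
y: successors {v}; []p there: v:T. ✓
z: no successors, so [][]p holds vacuously. ✓

{u, v, y, z}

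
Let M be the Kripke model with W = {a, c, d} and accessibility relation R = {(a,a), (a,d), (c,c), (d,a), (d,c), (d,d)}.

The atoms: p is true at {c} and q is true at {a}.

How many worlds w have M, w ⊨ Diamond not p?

a: successors {a, d}; not p there: a:T, d:T. ✓
c: successors {c}; not p there: c:F. ✗
d: successors {a, c, d}; not p there: a:T, c:F, d:T. ✓
Satisfying worlds: {a, d}.

2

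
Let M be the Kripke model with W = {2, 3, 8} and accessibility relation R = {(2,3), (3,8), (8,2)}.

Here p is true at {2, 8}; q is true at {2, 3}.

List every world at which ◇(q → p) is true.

2: successors {3}; q → p there: 3:F. ✗
3: successors {8}; q → p there: 8:T. ✓
8: successors {2}; q → p there: 2:T. ✓

{3, 8}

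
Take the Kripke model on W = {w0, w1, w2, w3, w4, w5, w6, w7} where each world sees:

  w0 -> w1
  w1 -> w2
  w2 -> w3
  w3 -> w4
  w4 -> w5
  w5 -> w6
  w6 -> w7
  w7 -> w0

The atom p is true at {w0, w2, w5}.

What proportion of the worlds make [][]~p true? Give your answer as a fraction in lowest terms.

5/8

w0: successors {w1}; []~p there: w1:F. ✗
w1: successors {w2}; []~p there: w2:T. ✓
w2: successors {w3}; []~p there: w3:T. ✓
w3: successors {w4}; []~p there: w4:F. ✗
w4: successors {w5}; []~p there: w5:T. ✓
w5: successors {w6}; []~p there: w6:T. ✓
w6: successors {w7}; []~p there: w7:F. ✗
w7: successors {w0}; []~p there: w0:T. ✓
That's 5 of 8 worlds, so 5/8.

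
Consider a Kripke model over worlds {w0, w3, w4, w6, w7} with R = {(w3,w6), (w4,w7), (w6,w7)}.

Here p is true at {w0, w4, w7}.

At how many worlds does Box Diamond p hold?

3

w0: no successors, so Box Diamond p holds vacuously. ✓
w3: successors {w6}; Diamond p there: w6:T. ✓
w4: successors {w7}; Diamond p there: w7:F. ✗
w6: successors {w7}; Diamond p there: w7:F. ✗
w7: no successors, so Box Diamond p holds vacuously. ✓
Satisfying worlds: {w0, w3, w7}.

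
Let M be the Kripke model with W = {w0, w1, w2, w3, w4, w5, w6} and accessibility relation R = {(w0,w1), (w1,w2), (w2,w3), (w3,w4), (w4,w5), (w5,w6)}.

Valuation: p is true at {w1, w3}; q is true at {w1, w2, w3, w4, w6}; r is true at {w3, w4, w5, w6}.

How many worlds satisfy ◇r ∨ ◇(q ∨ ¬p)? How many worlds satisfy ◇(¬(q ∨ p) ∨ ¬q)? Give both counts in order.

For ◇r ∨ ◇(q ∨ ¬p):
w0: ◇r is F, ◇(q ∨ ¬p) is T. ✓
w1: ◇r is F, ◇(q ∨ ¬p) is T. ✓
w2: ◇r is T, ◇(q ∨ ¬p) is T. ✓
w3: ◇r is T, ◇(q ∨ ¬p) is T. ✓
w4: ◇r is T, ◇(q ∨ ¬p) is T. ✓
w5: ◇r is T, ◇(q ∨ ¬p) is T. ✓
w6: ◇r is F, ◇(q ∨ ¬p) is F. ✗
— 6 worlds.
For ◇(¬(q ∨ p) ∨ ¬q):
w0: successors {w1}; ¬(q ∨ p) ∨ ¬q there: w1:F. ✗
w1: successors {w2}; ¬(q ∨ p) ∨ ¬q there: w2:F. ✗
w2: successors {w3}; ¬(q ∨ p) ∨ ¬q there: w3:F. ✗
w3: successors {w4}; ¬(q ∨ p) ∨ ¬q there: w4:F. ✗
w4: successors {w5}; ¬(q ∨ p) ∨ ¬q there: w5:T. ✓
w5: successors {w6}; ¬(q ∨ p) ∨ ¬q there: w6:F. ✗
w6: no successors, so ◇(¬(q ∨ p) ∨ ¬q) fails. ✗
— 1 world.

6 and 1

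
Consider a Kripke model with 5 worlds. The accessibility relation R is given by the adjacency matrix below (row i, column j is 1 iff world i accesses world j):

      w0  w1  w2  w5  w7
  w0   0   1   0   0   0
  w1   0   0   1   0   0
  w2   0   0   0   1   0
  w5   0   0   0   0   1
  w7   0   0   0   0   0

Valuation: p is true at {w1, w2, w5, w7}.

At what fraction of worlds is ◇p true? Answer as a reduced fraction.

4/5

w0: successors {w1}; p there: w1:T. ✓
w1: successors {w2}; p there: w2:T. ✓
w2: successors {w5}; p there: w5:T. ✓
w5: successors {w7}; p there: w7:T. ✓
w7: no successors, so ◇p fails. ✗
That's 4 of 5 worlds, so 4/5.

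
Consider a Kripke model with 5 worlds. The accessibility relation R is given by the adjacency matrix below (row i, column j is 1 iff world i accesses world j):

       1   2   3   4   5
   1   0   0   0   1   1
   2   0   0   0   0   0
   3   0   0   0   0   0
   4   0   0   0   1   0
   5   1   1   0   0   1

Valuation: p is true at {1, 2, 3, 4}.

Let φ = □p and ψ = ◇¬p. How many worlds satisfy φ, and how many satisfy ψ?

3 and 2

For □p:
1: successors {4, 5}; p there: 4:T, 5:F. ✗
2: no successors, so □p holds vacuously. ✓
3: no successors, so □p holds vacuously. ✓
4: successors {4}; p there: 4:T. ✓
5: successors {1, 2, 5}; p there: 1:T, 2:T, 5:F. ✗
— 3 worlds.
For ◇¬p:
1: successors {4, 5}; ¬p there: 4:F, 5:T. ✓
2: no successors, so ◇¬p fails. ✗
3: no successors, so ◇¬p fails. ✗
4: successors {4}; ¬p there: 4:F. ✗
5: successors {1, 2, 5}; ¬p there: 1:F, 2:F, 5:T. ✓
— 2 worlds.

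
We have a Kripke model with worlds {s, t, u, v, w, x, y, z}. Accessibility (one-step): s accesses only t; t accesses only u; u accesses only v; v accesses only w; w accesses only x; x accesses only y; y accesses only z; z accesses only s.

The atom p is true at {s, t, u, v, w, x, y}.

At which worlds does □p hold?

s: successors {t}; p there: t:T. ✓
t: successors {u}; p there: u:T. ✓
u: successors {v}; p there: v:T. ✓
v: successors {w}; p there: w:T. ✓
w: successors {x}; p there: x:T. ✓
x: successors {y}; p there: y:T. ✓
y: successors {z}; p there: z:F. ✗
z: successors {s}; p there: s:T. ✓

{s, t, u, v, w, x, z}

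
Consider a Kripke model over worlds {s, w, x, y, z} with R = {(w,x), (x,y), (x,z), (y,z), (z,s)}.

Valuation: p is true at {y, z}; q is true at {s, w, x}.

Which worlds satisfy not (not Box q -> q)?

s: not Box q -> q is T. ✗
w: not Box q -> q is T. ✗
x: not Box q -> q is T. ✗
y: not Box q -> q is F. ✓
z: not Box q -> q is T. ✗

{y}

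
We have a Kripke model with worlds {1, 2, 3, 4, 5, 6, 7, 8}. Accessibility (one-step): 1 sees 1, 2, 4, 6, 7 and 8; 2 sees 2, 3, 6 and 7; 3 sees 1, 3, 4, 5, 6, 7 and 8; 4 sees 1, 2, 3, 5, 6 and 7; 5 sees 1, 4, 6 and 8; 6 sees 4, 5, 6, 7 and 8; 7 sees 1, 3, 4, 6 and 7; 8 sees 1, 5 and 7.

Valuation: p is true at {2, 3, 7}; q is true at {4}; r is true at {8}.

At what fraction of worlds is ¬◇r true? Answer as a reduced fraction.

1: ◇r is T. ✗
2: ◇r is F. ✓
3: ◇r is T. ✗
4: ◇r is F. ✓
5: ◇r is T. ✗
6: ◇r is T. ✗
7: ◇r is F. ✓
8: ◇r is F. ✓
That's 4 of 8 worlds, so 4/8 = 1/2.

1/2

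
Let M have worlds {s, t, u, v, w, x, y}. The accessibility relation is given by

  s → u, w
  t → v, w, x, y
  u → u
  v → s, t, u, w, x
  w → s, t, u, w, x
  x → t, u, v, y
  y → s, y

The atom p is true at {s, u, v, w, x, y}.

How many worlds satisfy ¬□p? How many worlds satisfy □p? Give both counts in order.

For ¬□p:
s: □p is T. ✗
t: □p is T. ✗
u: □p is T. ✗
v: □p is F. ✓
w: □p is F. ✓
x: □p is F. ✓
y: □p is T. ✗
— 3 worlds.
For □p:
s: successors {u, w}; p there: u:T, w:T. ✓
t: successors {v, w, x, y}; p there: v:T, w:T, x:T, y:T. ✓
u: successors {u}; p there: u:T. ✓
v: successors {s, t, u, w, x}; p there: s:T, t:F, u:T, w:T, x:T. ✗
w: successors {s, t, u, w, x}; p there: s:T, t:F, u:T, w:T, x:T. ✗
x: successors {t, u, v, y}; p there: t:F, u:T, v:T, y:T. ✗
y: successors {s, y}; p there: s:T, y:T. ✓
— 4 worlds.

3 and 4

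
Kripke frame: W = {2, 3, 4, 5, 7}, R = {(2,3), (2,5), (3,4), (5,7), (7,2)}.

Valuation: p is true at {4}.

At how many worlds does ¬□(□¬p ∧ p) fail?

2

2: □(□¬p ∧ p) is F. ✓
3: □(□¬p ∧ p) is T. ✗
4: □(□¬p ∧ p) is T. ✗
5: □(□¬p ∧ p) is F. ✓
7: □(□¬p ∧ p) is F. ✓
Satisfying worlds: {2, 5, 7}.
So ¬□(□¬p ∧ p) fails at the other 2 worlds.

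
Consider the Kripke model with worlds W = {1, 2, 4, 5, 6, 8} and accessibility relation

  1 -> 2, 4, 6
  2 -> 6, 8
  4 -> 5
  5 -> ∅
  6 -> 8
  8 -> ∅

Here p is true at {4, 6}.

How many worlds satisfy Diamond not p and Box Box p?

2

1: Diamond not p is T, Box Box p is F. ✗
2: Diamond not p is T, Box Box p is F. ✗
4: Diamond not p is T, Box Box p is T. ✓
5: Diamond not p is F, Box Box p is T. ✗
6: Diamond not p is T, Box Box p is T. ✓
8: Diamond not p is F, Box Box p is T. ✗
Satisfying worlds: {4, 6}.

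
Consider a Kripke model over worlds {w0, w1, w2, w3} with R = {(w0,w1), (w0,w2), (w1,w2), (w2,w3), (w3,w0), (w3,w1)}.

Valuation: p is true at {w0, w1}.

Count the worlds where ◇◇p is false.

w0: successors {w1, w2}; ◇p there: w1:F, w2:F. ✗
w1: successors {w2}; ◇p there: w2:F. ✗
w2: successors {w3}; ◇p there: w3:T. ✓
w3: successors {w0, w1}; ◇p there: w0:T, w1:F. ✓
Satisfying worlds: {w2, w3}.
So ◇◇p fails at the other 2 worlds.

2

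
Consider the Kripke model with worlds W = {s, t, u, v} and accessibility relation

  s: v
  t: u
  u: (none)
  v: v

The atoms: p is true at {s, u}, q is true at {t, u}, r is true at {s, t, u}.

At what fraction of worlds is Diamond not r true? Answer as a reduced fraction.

s: successors {v}; not r there: v:T. ✓
t: successors {u}; not r there: u:F. ✗
u: no successors, so Diamond not r fails. ✗
v: successors {v}; not r there: v:T. ✓
That's 2 of 4 worlds, so 2/4 = 1/2.

1/2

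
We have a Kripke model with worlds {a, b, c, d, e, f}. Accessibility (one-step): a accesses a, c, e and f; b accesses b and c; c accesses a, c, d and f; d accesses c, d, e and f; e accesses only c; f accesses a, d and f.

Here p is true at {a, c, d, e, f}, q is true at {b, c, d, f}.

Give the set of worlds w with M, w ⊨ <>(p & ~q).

a: successors {a, c, e, f}; p & ~q there: a:T, c:F, e:T, f:F. ✓
b: successors {b, c}; p & ~q there: b:F, c:F. ✗
c: successors {a, c, d, f}; p & ~q there: a:T, c:F, d:F, f:F. ✓
d: successors {c, d, e, f}; p & ~q there: c:F, d:F, e:T, f:F. ✓
e: successors {c}; p & ~q there: c:F. ✗
f: successors {a, d, f}; p & ~q there: a:T, d:F, f:F. ✓

{a, c, d, f}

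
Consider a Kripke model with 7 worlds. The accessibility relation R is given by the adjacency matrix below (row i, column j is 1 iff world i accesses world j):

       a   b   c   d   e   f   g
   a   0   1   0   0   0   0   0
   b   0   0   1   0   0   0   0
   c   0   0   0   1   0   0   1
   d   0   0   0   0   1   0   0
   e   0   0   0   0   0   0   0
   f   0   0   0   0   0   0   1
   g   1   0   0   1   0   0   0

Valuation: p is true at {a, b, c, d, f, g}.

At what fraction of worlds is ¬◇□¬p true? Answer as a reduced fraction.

a: ◇□¬p is F. ✓
b: ◇□¬p is F. ✓
c: ◇□¬p is T. ✗
d: ◇□¬p is T. ✗
e: ◇□¬p is F. ✓
f: ◇□¬p is F. ✓
g: ◇□¬p is T. ✗
That's 4 of 7 worlds, so 4/7.

4/7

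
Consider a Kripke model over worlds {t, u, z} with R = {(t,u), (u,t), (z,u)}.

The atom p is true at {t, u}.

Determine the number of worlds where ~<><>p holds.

0

t: <><>p is T. ✗
u: <><>p is T. ✗
z: <><>p is T. ✗
Satisfying worlds: ∅.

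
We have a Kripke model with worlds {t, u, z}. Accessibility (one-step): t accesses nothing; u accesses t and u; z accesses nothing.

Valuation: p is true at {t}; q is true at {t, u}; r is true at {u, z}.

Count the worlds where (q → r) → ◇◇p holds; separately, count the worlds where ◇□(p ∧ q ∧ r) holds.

2 and 1

For (q → r) → ◇◇p:
t: q → r is F, ◇◇p is F. ✓
u: q → r is T, ◇◇p is T. ✓
z: q → r is T, ◇◇p is F. ✗
— 2 worlds.
For ◇□(p ∧ q ∧ r):
t: no successors, so ◇□(p ∧ q ∧ r) fails. ✗
u: successors {t, u}; □(p ∧ q ∧ r) there: t:T, u:F. ✓
z: no successors, so ◇□(p ∧ q ∧ r) fails. ✗
— 1 world.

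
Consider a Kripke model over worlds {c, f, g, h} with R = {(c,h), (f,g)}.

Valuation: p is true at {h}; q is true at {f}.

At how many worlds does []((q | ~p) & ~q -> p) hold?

c: successors {h}; (q | ~p) & ~q -> p there: h:T. ✓
f: successors {g}; (q | ~p) & ~q -> p there: g:F. ✗
g: no successors, so []((q | ~p) & ~q -> p) holds vacuously. ✓
h: no successors, so []((q | ~p) & ~q -> p) holds vacuously. ✓
Satisfying worlds: {c, g, h}.

3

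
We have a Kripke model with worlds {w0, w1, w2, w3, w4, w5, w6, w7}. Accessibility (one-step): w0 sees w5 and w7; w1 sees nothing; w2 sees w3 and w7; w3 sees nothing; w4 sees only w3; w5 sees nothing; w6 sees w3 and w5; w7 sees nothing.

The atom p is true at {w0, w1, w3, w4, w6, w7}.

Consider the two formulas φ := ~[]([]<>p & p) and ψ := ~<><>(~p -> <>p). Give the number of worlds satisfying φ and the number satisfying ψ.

2 and 8

For ~[]([]<>p & p):
w0: []([]<>p & p) is F. ✓
w1: []([]<>p & p) is T. ✗
w2: []([]<>p & p) is T. ✗
w3: []([]<>p & p) is T. ✗
w4: []([]<>p & p) is T. ✗
w5: []([]<>p & p) is T. ✗
w6: []([]<>p & p) is F. ✓
w7: []([]<>p & p) is T. ✗
— 2 worlds.
For ~<><>(~p -> <>p):
w0: <><>(~p -> <>p) is F. ✓
w1: <><>(~p -> <>p) is F. ✓
w2: <><>(~p -> <>p) is F. ✓
w3: <><>(~p -> <>p) is F. ✓
w4: <><>(~p -> <>p) is F. ✓
w5: <><>(~p -> <>p) is F. ✓
w6: <><>(~p -> <>p) is F. ✓
w7: <><>(~p -> <>p) is F. ✓
— 8 worlds.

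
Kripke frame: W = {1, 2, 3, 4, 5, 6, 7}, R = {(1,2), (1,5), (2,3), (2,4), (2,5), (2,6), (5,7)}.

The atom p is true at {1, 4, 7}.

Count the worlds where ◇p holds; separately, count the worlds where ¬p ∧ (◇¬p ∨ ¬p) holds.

2 and 4

For ◇p:
1: successors {2, 5}; p there: 2:F, 5:F. ✗
2: successors {3, 4, 5, 6}; p there: 3:F, 4:T, 5:F, 6:F. ✓
3: no successors, so ◇p fails. ✗
4: no successors, so ◇p fails. ✗
5: successors {7}; p there: 7:T. ✓
6: no successors, so ◇p fails. ✗
7: no successors, so ◇p fails. ✗
— 2 worlds.
For ¬p ∧ (◇¬p ∨ ¬p):
1: ¬p is F, ◇¬p ∨ ¬p is T. ✗
2: ¬p is T, ◇¬p ∨ ¬p is T. ✓
3: ¬p is T, ◇¬p ∨ ¬p is T. ✓
4: ¬p is F, ◇¬p ∨ ¬p is F. ✗
5: ¬p is T, ◇¬p ∨ ¬p is T. ✓
6: ¬p is T, ◇¬p ∨ ¬p is T. ✓
7: ¬p is F, ◇¬p ∨ ¬p is F. ✗
— 4 worlds.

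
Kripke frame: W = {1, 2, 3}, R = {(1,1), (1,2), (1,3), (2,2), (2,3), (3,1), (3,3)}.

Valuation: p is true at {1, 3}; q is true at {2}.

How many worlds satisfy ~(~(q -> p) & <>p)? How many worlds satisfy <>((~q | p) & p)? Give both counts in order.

2 and 3

For ~(~(q -> p) & <>p):
1: ~(q -> p) & <>p is F. ✓
2: ~(q -> p) & <>p is T. ✗
3: ~(q -> p) & <>p is F. ✓
— 2 worlds.
For <>((~q | p) & p):
1: successors {1, 2, 3}; (~q | p) & p there: 1:T, 2:F, 3:T. ✓
2: successors {2, 3}; (~q | p) & p there: 2:F, 3:T. ✓
3: successors {1, 3}; (~q | p) & p there: 1:T, 3:T. ✓
— 3 worlds.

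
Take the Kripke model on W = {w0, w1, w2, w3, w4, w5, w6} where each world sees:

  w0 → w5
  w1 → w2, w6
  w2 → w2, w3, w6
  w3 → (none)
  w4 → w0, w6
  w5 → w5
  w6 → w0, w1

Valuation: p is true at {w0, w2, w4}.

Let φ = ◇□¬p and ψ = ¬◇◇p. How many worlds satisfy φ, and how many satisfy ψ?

5 and 3

For ◇□¬p:
w0: successors {w5}; □¬p there: w5:T. ✓
w1: successors {w2, w6}; □¬p there: w2:F, w6:F. ✗
w2: successors {w2, w3, w6}; □¬p there: w2:F, w3:T, w6:F. ✓
w3: no successors, so ◇□¬p fails. ✗
w4: successors {w0, w6}; □¬p there: w0:T, w6:F. ✓
w5: successors {w5}; □¬p there: w5:T. ✓
w6: successors {w0, w1}; □¬p there: w0:T, w1:F. ✓
— 5 worlds.
For ¬◇◇p:
w0: ◇◇p is F. ✓
w1: ◇◇p is T. ✗
w2: ◇◇p is T. ✗
w3: ◇◇p is F. ✓
w4: ◇◇p is T. ✗
w5: ◇◇p is F. ✓
w6: ◇◇p is T. ✗
— 3 worlds.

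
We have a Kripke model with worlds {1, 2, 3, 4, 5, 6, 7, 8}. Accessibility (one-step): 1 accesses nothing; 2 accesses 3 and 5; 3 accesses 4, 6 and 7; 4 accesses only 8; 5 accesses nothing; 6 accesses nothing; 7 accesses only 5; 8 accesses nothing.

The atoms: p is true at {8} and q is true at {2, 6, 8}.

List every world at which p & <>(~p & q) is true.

∅

1: p is F, <>(~p & q) is F. ✗
2: p is F, <>(~p & q) is F. ✗
3: p is F, <>(~p & q) is T. ✗
4: p is F, <>(~p & q) is F. ✗
5: p is F, <>(~p & q) is F. ✗
6: p is F, <>(~p & q) is F. ✗
7: p is F, <>(~p & q) is F. ✗
8: p is T, <>(~p & q) is F. ✗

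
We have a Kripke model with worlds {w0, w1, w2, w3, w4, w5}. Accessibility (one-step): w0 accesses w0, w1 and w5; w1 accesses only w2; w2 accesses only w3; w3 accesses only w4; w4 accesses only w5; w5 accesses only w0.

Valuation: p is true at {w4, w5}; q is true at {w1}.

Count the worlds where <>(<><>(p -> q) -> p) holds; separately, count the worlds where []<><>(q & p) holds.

5 and 0

For <>(<><>(p -> q) -> p):
w0: successors {w0, w1, w5}; <><>(p -> q) -> p there: w0:F, w1:F, w5:T. ✓
w1: successors {w2}; <><>(p -> q) -> p there: w2:T. ✓
w2: successors {w3}; <><>(p -> q) -> p there: w3:T. ✓
w3: successors {w4}; <><>(p -> q) -> p there: w4:T. ✓
w4: successors {w5}; <><>(p -> q) -> p there: w5:T. ✓
w5: successors {w0}; <><>(p -> q) -> p there: w0:F. ✗
— 5 worlds.
For []<><>(q & p):
w0: successors {w0, w1, w5}; <><>(q & p) there: w0:F, w1:F, w5:F. ✗
w1: successors {w2}; <><>(q & p) there: w2:F. ✗
w2: successors {w3}; <><>(q & p) there: w3:F. ✗
w3: successors {w4}; <><>(q & p) there: w4:F. ✗
w4: successors {w5}; <><>(q & p) there: w5:F. ✗
w5: successors {w0}; <><>(q & p) there: w0:F. ✗
— 0 worlds.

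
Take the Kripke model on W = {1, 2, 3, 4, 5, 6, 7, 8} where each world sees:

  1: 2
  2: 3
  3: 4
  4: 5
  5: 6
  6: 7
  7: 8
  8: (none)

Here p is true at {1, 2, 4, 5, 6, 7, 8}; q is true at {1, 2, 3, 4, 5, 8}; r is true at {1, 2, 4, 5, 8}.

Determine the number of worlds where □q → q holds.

7

1: □q is T, q is T. ✓
2: □q is T, q is T. ✓
3: □q is T, q is T. ✓
4: □q is T, q is T. ✓
5: □q is F, q is T. ✓
6: □q is F, q is F. ✓
7: □q is T, q is F. ✗
8: □q is T, q is T. ✓
Satisfying worlds: {1, 2, 3, 4, 5, 6, 8}.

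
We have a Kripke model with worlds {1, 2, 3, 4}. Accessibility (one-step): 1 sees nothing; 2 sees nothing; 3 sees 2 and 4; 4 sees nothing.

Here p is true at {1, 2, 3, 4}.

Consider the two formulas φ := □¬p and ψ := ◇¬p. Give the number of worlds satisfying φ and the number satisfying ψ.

3 and 0

For □¬p:
1: no successors, so □¬p holds vacuously. ✓
2: no successors, so □¬p holds vacuously. ✓
3: successors {2, 4}; ¬p there: 2:F, 4:F. ✗
4: no successors, so □¬p holds vacuously. ✓
— 3 worlds.
For ◇¬p:
1: no successors, so ◇¬p fails. ✗
2: no successors, so ◇¬p fails. ✗
3: successors {2, 4}; ¬p there: 2:F, 4:F. ✗
4: no successors, so ◇¬p fails. ✗
— 0 worlds.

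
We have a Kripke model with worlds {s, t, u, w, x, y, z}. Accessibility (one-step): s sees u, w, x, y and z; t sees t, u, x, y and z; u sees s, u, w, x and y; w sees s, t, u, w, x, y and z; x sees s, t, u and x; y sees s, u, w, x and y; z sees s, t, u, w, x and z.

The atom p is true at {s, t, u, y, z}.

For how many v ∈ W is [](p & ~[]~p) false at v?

s: successors {u, w, x, y, z}; p & ~[]~p there: u:T, w:F, x:F, y:T, z:T. ✗
t: successors {t, u, x, y, z}; p & ~[]~p there: t:T, u:T, x:F, y:T, z:T. ✗
u: successors {s, u, w, x, y}; p & ~[]~p there: s:T, u:T, w:F, x:F, y:T. ✗
w: successors {s, t, u, w, x, y, z}; p & ~[]~p there: s:T, t:T, u:T, w:F, x:F, y:T, z:T. ✗
x: successors {s, t, u, x}; p & ~[]~p there: s:T, t:T, u:T, x:F. ✗
y: successors {s, u, w, x, y}; p & ~[]~p there: s:T, u:T, w:F, x:F, y:T. ✗
z: successors {s, t, u, w, x, z}; p & ~[]~p there: s:T, t:T, u:T, w:F, x:F, z:T. ✗
Satisfying worlds: ∅.
So [](p & ~[]~p) fails at the other 7 worlds.

7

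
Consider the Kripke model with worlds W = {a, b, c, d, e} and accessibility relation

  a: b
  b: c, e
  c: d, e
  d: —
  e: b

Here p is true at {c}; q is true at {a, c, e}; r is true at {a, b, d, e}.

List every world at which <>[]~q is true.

a: successors {b}; []~q there: b:F. ✗
b: successors {c, e}; []~q there: c:F, e:T. ✓
c: successors {d, e}; []~q there: d:T, e:T. ✓
d: no successors, so <>[]~q fails. ✗
e: successors {b}; []~q there: b:F. ✗

{b, c}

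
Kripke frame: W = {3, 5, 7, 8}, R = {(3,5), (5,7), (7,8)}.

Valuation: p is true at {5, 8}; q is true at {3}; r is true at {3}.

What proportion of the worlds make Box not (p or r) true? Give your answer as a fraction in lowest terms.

3: successors {5}; not (p or r) there: 5:F. ✗
5: successors {7}; not (p or r) there: 7:T. ✓
7: successors {8}; not (p or r) there: 8:F. ✗
8: no successors, so Box not (p or r) holds vacuously. ✓
That's 2 of 4 worlds, so 2/4 = 1/2.

1/2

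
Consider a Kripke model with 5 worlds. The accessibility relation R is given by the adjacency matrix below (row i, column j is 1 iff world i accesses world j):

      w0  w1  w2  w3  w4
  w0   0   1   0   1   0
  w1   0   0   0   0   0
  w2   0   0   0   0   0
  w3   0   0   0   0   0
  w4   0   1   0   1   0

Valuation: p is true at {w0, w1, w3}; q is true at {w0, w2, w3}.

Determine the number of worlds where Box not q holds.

3

w0: successors {w1, w3}; not q there: w1:T, w3:F. ✗
w1: no successors, so Box not q holds vacuously. ✓
w2: no successors, so Box not q holds vacuously. ✓
w3: no successors, so Box not q holds vacuously. ✓
w4: successors {w1, w3}; not q there: w1:T, w3:F. ✗
Satisfying worlds: {w1, w2, w3}.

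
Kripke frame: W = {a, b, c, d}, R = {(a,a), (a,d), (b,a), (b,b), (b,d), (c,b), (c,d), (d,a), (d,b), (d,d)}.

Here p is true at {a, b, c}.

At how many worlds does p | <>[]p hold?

a: p is T, <>[]p is F. ✓
b: p is T, <>[]p is F. ✓
c: p is T, <>[]p is F. ✓
d: p is F, <>[]p is F. ✗
Satisfying worlds: {a, b, c}.

3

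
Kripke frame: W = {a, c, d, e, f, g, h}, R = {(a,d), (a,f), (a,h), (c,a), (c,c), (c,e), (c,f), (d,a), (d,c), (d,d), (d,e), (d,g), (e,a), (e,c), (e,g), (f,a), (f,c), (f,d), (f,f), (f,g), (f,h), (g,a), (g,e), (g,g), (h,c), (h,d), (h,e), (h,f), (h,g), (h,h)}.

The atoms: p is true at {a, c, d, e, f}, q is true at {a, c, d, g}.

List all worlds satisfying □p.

a: successors {d, f, h}; p there: d:T, f:T, h:F. ✗
c: successors {a, c, e, f}; p there: a:T, c:T, e:T, f:T. ✓
d: successors {a, c, d, e, g}; p there: a:T, c:T, d:T, e:T, g:F. ✗
e: successors {a, c, g}; p there: a:T, c:T, g:F. ✗
f: successors {a, c, d, f, g, h}; p there: a:T, c:T, d:T, f:T, g:F, h:F. ✗
g: successors {a, e, g}; p there: a:T, e:T, g:F. ✗
h: successors {c, d, e, f, g, h}; p there: c:T, d:T, e:T, f:T, g:F, h:F. ✗

{c}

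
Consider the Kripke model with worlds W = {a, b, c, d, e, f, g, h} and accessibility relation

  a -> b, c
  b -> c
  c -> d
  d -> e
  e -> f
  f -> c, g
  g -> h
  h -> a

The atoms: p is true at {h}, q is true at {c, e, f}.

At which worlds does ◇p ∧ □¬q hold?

{g}

a: ◇p is F, □¬q is F. ✗
b: ◇p is F, □¬q is F. ✗
c: ◇p is F, □¬q is T. ✗
d: ◇p is F, □¬q is F. ✗
e: ◇p is F, □¬q is F. ✗
f: ◇p is F, □¬q is F. ✗
g: ◇p is T, □¬q is T. ✓
h: ◇p is F, □¬q is T. ✗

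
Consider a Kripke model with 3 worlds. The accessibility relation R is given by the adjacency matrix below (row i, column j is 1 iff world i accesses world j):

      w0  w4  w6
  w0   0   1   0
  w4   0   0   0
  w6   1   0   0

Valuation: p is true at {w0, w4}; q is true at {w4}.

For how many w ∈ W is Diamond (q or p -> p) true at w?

w0: successors {w4}; q or p -> p there: w4:T. ✓
w4: no successors, so Diamond (q or p -> p) fails. ✗
w6: successors {w0}; q or p -> p there: w0:T. ✓
Satisfying worlds: {w0, w6}.

2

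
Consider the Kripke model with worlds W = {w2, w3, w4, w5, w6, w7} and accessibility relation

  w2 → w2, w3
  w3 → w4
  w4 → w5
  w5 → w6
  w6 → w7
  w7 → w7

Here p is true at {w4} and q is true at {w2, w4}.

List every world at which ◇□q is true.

w2: successors {w2, w3}; □q there: w2:F, w3:T. ✓
w3: successors {w4}; □q there: w4:F. ✗
w4: successors {w5}; □q there: w5:F. ✗
w5: successors {w6}; □q there: w6:F. ✗
w6: successors {w7}; □q there: w7:F. ✗
w7: successors {w7}; □q there: w7:F. ✗

{w2}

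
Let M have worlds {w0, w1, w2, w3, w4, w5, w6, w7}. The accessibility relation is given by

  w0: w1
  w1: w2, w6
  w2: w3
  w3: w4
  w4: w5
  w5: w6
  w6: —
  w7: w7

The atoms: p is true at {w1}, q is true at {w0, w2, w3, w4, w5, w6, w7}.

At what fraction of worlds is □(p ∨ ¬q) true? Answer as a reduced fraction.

1/4

w0: successors {w1}; p ∨ ¬q there: w1:T. ✓
w1: successors {w2, w6}; p ∨ ¬q there: w2:F, w6:F. ✗
w2: successors {w3}; p ∨ ¬q there: w3:F. ✗
w3: successors {w4}; p ∨ ¬q there: w4:F. ✗
w4: successors {w5}; p ∨ ¬q there: w5:F. ✗
w5: successors {w6}; p ∨ ¬q there: w6:F. ✗
w6: no successors, so □(p ∨ ¬q) holds vacuously. ✓
w7: successors {w7}; p ∨ ¬q there: w7:F. ✗
That's 2 of 8 worlds, so 2/8 = 1/4.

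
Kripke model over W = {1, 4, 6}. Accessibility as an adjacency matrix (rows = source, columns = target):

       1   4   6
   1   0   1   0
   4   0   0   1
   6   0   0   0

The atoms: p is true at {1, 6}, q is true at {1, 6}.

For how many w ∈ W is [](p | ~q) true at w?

1: successors {4}; p | ~q there: 4:T. ✓
4: successors {6}; p | ~q there: 6:T. ✓
6: no successors, so [](p | ~q) holds vacuously. ✓
Satisfying worlds: {1, 4, 6}.

3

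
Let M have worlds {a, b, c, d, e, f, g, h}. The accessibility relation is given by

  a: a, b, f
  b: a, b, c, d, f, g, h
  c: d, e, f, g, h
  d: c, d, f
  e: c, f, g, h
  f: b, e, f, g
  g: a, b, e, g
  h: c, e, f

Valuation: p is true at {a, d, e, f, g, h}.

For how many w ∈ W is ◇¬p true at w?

a: successors {a, b, f}; ¬p there: a:F, b:T, f:F. ✓
b: successors {a, b, c, d, f, g, h}; ¬p there: a:F, b:T, c:T, d:F, f:F, g:F, h:F. ✓
c: successors {d, e, f, g, h}; ¬p there: d:F, e:F, f:F, g:F, h:F. ✗
d: successors {c, d, f}; ¬p there: c:T, d:F, f:F. ✓
e: successors {c, f, g, h}; ¬p there: c:T, f:F, g:F, h:F. ✓
f: successors {b, e, f, g}; ¬p there: b:T, e:F, f:F, g:F. ✓
g: successors {a, b, e, g}; ¬p there: a:F, b:T, e:F, g:F. ✓
h: successors {c, e, f}; ¬p there: c:T, e:F, f:F. ✓
Satisfying worlds: {a, b, d, e, f, g, h}.

7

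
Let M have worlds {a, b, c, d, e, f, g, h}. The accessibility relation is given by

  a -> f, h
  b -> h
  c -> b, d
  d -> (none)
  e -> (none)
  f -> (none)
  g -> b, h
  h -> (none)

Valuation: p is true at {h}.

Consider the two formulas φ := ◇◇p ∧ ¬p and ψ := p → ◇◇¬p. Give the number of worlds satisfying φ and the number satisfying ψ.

2 and 7

For ◇◇p ∧ ¬p:
a: ◇◇p is F, ¬p is T. ✗
b: ◇◇p is F, ¬p is T. ✗
c: ◇◇p is T, ¬p is T. ✓
d: ◇◇p is F, ¬p is T. ✗
e: ◇◇p is F, ¬p is T. ✗
f: ◇◇p is F, ¬p is T. ✗
g: ◇◇p is T, ¬p is T. ✓
h: ◇◇p is F, ¬p is F. ✗
— 2 worlds.
For p → ◇◇¬p:
a: p is F, ◇◇¬p is F. ✓
b: p is F, ◇◇¬p is F. ✓
c: p is F, ◇◇¬p is F. ✓
d: p is F, ◇◇¬p is F. ✓
e: p is F, ◇◇¬p is F. ✓
f: p is F, ◇◇¬p is F. ✓
g: p is F, ◇◇¬p is F. ✓
h: p is T, ◇◇¬p is F. ✗
— 7 worlds.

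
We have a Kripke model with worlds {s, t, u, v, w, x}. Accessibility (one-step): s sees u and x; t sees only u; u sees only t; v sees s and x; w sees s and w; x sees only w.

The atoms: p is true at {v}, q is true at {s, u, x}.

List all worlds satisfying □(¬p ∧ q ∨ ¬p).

{s, t, u, v, w, x}

s: successors {u, x}; ¬p ∧ q ∨ ¬p there: u:T, x:T. ✓
t: successors {u}; ¬p ∧ q ∨ ¬p there: u:T. ✓
u: successors {t}; ¬p ∧ q ∨ ¬p there: t:T. ✓
v: successors {s, x}; ¬p ∧ q ∨ ¬p there: s:T, x:T. ✓
w: successors {s, w}; ¬p ∧ q ∨ ¬p there: s:T, w:T. ✓
x: successors {w}; ¬p ∧ q ∨ ¬p there: w:T. ✓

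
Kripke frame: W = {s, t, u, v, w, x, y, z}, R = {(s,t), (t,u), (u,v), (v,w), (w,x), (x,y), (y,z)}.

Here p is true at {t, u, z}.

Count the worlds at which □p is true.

4

s: successors {t}; p there: t:T. ✓
t: successors {u}; p there: u:T. ✓
u: successors {v}; p there: v:F. ✗
v: successors {w}; p there: w:F. ✗
w: successors {x}; p there: x:F. ✗
x: successors {y}; p there: y:F. ✗
y: successors {z}; p there: z:T. ✓
z: no successors, so □p holds vacuously. ✓
Satisfying worlds: {s, t, y, z}.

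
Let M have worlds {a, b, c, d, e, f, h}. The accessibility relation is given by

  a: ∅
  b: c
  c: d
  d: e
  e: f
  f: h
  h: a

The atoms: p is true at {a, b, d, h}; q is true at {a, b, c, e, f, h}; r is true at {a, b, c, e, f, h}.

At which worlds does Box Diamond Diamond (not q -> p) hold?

a: no successors, so Box Diamond Diamond (not q -> p) holds vacuously. ✓
b: successors {c}; Diamond Diamond (not q -> p) there: c:T. ✓
c: successors {d}; Diamond Diamond (not q -> p) there: d:T. ✓
d: successors {e}; Diamond Diamond (not q -> p) there: e:T. ✓
e: successors {f}; Diamond Diamond (not q -> p) there: f:T. ✓
f: successors {h}; Diamond Diamond (not q -> p) there: h:F. ✗
h: successors {a}; Diamond Diamond (not q -> p) there: a:F. ✗

{a, b, c, d, e}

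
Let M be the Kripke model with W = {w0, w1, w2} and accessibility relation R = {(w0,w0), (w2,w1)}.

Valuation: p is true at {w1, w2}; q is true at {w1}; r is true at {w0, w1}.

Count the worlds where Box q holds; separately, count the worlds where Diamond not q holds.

For Box q:
w0: successors {w0}; q there: w0:F. ✗
w1: no successors, so Box q holds vacuously. ✓
w2: successors {w1}; q there: w1:T. ✓
— 2 worlds.
For Diamond not q:
w0: successors {w0}; not q there: w0:T. ✓
w1: no successors, so Diamond not q fails. ✗
w2: successors {w1}; not q there: w1:F. ✗
— 1 world.

2 and 1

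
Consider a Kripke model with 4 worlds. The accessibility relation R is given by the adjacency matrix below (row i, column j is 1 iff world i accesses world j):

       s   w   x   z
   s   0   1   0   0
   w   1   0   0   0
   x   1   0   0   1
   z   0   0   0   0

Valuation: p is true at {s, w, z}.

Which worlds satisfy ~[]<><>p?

{x}

s: []<><>p is T. ✗
w: []<><>p is T. ✗
x: []<><>p is F. ✓
z: []<><>p is T. ✗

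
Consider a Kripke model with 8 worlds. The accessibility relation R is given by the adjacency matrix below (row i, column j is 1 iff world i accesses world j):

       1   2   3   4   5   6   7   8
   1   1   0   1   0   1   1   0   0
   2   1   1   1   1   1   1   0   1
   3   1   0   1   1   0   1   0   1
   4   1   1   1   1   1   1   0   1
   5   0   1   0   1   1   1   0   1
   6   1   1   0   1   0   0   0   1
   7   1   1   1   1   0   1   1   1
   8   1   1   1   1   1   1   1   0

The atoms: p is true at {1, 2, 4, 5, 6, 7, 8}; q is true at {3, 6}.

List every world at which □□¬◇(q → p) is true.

1: successors {1, 3, 5, 6}; □¬◇(q → p) there: 1:F, 3:F, 5:F, 6:F. ✗
2: successors {1, 2, 3, 4, 5, 6, 8}; □¬◇(q → p) there: 1:F, 2:F, 3:F, 4:F, 5:F, 6:F, 8:F. ✗
3: successors {1, 3, 4, 6, 8}; □¬◇(q → p) there: 1:F, 3:F, 4:F, 6:F, 8:F. ✗
4: successors {1, 2, 3, 4, 5, 6, 8}; □¬◇(q → p) there: 1:F, 2:F, 3:F, 4:F, 5:F, 6:F, 8:F. ✗
5: successors {2, 4, 5, 6, 8}; □¬◇(q → p) there: 2:F, 4:F, 5:F, 6:F, 8:F. ✗
6: successors {1, 2, 4, 8}; □¬◇(q → p) there: 1:F, 2:F, 4:F, 8:F. ✗
7: successors {1, 2, 3, 4, 6, 7, 8}; □¬◇(q → p) there: 1:F, 2:F, 3:F, 4:F, 6:F, 7:F, 8:F. ✗
8: successors {1, 2, 3, 4, 5, 6, 7}; □¬◇(q → p) there: 1:F, 2:F, 3:F, 4:F, 5:F, 6:F, 7:F. ✗

∅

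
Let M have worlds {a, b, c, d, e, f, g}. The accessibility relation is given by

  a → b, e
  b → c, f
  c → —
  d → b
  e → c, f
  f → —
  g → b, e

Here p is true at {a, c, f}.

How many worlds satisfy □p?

4

a: successors {b, e}; p there: b:F, e:F. ✗
b: successors {c, f}; p there: c:T, f:T. ✓
c: no successors, so □p holds vacuously. ✓
d: successors {b}; p there: b:F. ✗
e: successors {c, f}; p there: c:T, f:T. ✓
f: no successors, so □p holds vacuously. ✓
g: successors {b, e}; p there: b:F, e:F. ✗
Satisfying worlds: {b, c, e, f}.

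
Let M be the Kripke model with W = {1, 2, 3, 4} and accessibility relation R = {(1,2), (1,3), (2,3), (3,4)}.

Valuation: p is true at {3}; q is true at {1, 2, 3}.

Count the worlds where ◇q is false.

2

1: successors {2, 3}; q there: 2:T, 3:T. ✓
2: successors {3}; q there: 3:T. ✓
3: successors {4}; q there: 4:F. ✗
4: no successors, so ◇q fails. ✗
Satisfying worlds: {1, 2}.
So ◇q fails at the other 2 worlds.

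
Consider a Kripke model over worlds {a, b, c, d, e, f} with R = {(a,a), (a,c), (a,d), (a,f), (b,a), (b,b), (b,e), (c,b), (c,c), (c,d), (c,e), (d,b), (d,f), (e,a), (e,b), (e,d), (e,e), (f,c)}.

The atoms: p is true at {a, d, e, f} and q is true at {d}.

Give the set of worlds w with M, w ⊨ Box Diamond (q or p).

{b, c, e, f}

a: successors {a, c, d, f}; Diamond (q or p) there: a:T, c:T, d:T, f:F. ✗
b: successors {a, b, e}; Diamond (q or p) there: a:T, b:T, e:T. ✓
c: successors {b, c, d, e}; Diamond (q or p) there: b:T, c:T, d:T, e:T. ✓
d: successors {b, f}; Diamond (q or p) there: b:T, f:F. ✗
e: successors {a, b, d, e}; Diamond (q or p) there: a:T, b:T, d:T, e:T. ✓
f: successors {c}; Diamond (q or p) there: c:T. ✓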